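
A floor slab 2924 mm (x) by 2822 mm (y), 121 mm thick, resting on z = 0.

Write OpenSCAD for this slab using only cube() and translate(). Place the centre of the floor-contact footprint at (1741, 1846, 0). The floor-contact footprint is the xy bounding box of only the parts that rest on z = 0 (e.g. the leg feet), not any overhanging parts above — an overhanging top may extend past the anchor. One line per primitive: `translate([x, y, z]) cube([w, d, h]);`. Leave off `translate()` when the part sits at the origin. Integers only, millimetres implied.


translate([279, 435, 0]) cube([2924, 2822, 121]);


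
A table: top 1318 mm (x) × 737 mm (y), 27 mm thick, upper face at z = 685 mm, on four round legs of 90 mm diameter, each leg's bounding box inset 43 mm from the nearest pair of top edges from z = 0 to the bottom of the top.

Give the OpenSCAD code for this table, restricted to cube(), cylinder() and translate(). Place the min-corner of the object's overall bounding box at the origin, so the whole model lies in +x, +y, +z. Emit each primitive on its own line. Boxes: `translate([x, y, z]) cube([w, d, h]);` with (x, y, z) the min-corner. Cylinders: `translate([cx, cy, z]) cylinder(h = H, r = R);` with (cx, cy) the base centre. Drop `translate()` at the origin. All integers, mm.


// leg_h = 685 - 27 = 658
translate([0, 0, 658]) cube([1318, 737, 27]);
translate([88, 88, 0]) cylinder(h = 658, r = 45);
translate([1230, 88, 0]) cylinder(h = 658, r = 45);
translate([88, 649, 0]) cylinder(h = 658, r = 45);
translate([1230, 649, 0]) cylinder(h = 658, r = 45);


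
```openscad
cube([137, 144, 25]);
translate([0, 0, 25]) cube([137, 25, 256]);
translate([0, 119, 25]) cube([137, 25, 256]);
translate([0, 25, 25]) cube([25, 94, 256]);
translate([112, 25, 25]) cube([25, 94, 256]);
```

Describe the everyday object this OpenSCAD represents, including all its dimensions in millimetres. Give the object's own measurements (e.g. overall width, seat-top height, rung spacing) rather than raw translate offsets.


An open-topped rectangular box: outside dimensions 137×144×281 mm, with a uniform wall and base thickness of 25 mm. The base is a full 137×144 slab on the floor; four walls sit on top of the base. The front and back walls (the −y and +y sides) span the full width; the two side walls fit between them.


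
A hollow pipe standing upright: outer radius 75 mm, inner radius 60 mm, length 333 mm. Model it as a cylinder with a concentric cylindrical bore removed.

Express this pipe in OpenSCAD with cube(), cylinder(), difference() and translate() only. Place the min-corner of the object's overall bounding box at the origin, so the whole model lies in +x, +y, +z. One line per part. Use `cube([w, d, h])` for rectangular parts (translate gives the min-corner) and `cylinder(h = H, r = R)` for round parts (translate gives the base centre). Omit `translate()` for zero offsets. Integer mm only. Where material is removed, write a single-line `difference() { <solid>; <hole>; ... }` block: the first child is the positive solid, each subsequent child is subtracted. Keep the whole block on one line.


difference() { translate([75, 75, 0]) cylinder(h = 333, r = 75); translate([75, 75, 0]) cylinder(h = 333, r = 60); }


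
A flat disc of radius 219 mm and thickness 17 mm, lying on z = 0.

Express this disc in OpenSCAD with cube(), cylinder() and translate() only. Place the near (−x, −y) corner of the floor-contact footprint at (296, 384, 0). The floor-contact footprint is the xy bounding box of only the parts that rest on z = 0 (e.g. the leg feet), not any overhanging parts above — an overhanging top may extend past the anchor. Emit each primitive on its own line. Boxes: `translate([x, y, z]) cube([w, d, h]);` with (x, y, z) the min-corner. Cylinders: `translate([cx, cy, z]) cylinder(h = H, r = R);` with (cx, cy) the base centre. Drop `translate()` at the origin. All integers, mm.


translate([515, 603, 0]) cylinder(h = 17, r = 219);


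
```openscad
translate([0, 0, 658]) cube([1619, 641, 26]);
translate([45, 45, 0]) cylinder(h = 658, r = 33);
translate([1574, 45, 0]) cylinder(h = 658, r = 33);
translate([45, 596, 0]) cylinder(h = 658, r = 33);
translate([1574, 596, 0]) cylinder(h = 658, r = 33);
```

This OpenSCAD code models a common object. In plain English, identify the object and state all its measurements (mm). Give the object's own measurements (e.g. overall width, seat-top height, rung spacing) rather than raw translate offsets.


A table: top 1619 mm (x) × 641 mm (y), 26 mm thick, upper face at z = 684 mm, on four round legs of 66 mm diameter, each leg's bounding box inset 12 mm from the nearest pair of top edges from z = 0 to the bottom of the top.


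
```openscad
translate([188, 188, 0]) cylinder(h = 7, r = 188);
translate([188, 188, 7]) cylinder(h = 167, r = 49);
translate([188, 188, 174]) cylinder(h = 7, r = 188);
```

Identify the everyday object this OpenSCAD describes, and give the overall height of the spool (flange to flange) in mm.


A spool. The overall height is 181 mm.

Three coaxial cylinders, large–small–large — a spool. Two 7 mm flanges and a 167 mm core give 7 + 167 + 7 = 181 mm.


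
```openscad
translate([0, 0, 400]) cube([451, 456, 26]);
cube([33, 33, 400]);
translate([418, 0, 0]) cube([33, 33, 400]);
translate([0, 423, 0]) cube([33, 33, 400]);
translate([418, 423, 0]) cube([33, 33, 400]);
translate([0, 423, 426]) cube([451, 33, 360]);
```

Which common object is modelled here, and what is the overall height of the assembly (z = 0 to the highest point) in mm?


A chair. The overall height is 786 mm.

A slab on four corner posts with a tall panel at the back — a chair. The seat slab sits at z = 400 with thickness 26, and the 360 mm backrest starts at the seat top, so the overall height is 400 + 26 + 360 = 786 mm.


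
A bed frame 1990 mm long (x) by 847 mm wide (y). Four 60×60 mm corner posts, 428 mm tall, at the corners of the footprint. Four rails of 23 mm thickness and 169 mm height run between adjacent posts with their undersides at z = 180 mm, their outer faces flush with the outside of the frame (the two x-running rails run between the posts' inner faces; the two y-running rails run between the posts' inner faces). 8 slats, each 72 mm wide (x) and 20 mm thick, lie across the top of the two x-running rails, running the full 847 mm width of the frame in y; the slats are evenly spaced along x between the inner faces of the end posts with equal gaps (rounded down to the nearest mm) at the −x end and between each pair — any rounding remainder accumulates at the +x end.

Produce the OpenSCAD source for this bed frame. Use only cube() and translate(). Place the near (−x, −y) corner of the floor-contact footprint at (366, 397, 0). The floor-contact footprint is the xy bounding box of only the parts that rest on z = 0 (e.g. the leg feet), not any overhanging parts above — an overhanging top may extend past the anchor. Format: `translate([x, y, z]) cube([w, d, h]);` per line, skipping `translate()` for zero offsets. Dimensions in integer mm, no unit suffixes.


translate([366, 397, 0]) cube([60, 60, 428]);
translate([366, 1184, 0]) cube([60, 60, 428]);
translate([2296, 397, 0]) cube([60, 60, 428]);
translate([2296, 1184, 0]) cube([60, 60, 428]);
translate([426, 397, 180]) cube([1870, 23, 169]);
translate([426, 1221, 180]) cube([1870, 23, 169]);
translate([366, 457, 180]) cube([23, 727, 169]);
translate([2333, 457, 180]) cube([23, 727, 169]);
translate([569, 397, 349]) cube([72, 847, 20]);
translate([784, 397, 349]) cube([72, 847, 20]);
translate([999, 397, 349]) cube([72, 847, 20]);
translate([1214, 397, 349]) cube([72, 847, 20]);
translate([1429, 397, 349]) cube([72, 847, 20]);
translate([1644, 397, 349]) cube([72, 847, 20]);
translate([1859, 397, 349]) cube([72, 847, 20]);
translate([2074, 397, 349]) cube([72, 847, 20]);


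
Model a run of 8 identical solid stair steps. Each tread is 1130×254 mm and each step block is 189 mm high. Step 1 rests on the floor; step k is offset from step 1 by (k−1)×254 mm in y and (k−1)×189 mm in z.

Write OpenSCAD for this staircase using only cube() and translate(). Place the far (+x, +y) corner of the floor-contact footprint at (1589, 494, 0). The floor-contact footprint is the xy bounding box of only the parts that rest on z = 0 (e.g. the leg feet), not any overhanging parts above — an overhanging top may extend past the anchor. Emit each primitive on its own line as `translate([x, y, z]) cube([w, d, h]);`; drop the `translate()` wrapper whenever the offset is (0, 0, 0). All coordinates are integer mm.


translate([459, 240, 0]) cube([1130, 254, 189]);
translate([459, 494, 189]) cube([1130, 254, 189]);
translate([459, 748, 378]) cube([1130, 254, 189]);
translate([459, 1002, 567]) cube([1130, 254, 189]);
translate([459, 1256, 756]) cube([1130, 254, 189]);
translate([459, 1510, 945]) cube([1130, 254, 189]);
translate([459, 1764, 1134]) cube([1130, 254, 189]);
translate([459, 2018, 1323]) cube([1130, 254, 189]);


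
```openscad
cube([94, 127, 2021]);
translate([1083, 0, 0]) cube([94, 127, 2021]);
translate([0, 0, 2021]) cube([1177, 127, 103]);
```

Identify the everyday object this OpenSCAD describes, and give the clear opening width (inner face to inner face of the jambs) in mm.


A door frame. The clear opening width is 989 mm.

Two 2021 mm tall posts with a header on top — a door frame. The left jamb is 94 mm wide at x = 0; the right jamb starts at x = 1083. The clear opening is 1083 − 94 = 989 mm.


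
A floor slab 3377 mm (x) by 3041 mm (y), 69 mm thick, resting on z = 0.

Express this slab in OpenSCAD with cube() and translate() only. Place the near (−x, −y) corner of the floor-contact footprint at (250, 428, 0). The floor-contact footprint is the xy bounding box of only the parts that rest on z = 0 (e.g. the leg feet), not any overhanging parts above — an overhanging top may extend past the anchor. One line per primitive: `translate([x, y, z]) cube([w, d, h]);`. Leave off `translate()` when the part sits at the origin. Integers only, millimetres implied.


translate([250, 428, 0]) cube([3377, 3041, 69]);


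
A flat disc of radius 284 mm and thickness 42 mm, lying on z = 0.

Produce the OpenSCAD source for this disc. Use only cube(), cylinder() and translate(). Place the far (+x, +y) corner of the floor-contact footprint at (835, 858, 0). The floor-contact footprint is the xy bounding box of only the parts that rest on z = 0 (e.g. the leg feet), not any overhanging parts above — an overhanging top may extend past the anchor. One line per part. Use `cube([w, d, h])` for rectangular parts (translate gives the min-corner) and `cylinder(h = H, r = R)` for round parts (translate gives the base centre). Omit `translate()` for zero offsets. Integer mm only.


translate([551, 574, 0]) cylinder(h = 42, r = 284);


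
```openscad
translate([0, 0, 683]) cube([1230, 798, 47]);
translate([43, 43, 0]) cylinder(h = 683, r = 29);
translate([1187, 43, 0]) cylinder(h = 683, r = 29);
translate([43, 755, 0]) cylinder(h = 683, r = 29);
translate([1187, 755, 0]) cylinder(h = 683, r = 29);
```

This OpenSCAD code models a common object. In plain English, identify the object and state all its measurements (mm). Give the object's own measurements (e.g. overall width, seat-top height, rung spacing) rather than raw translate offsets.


A table: top 1230 mm (x) × 798 mm (y), 47 mm thick, upper face at z = 730 mm, on four round legs of 58 mm diameter, each leg's bounding box inset 14 mm from the nearest pair of top edges from z = 0 to the bottom of the top.


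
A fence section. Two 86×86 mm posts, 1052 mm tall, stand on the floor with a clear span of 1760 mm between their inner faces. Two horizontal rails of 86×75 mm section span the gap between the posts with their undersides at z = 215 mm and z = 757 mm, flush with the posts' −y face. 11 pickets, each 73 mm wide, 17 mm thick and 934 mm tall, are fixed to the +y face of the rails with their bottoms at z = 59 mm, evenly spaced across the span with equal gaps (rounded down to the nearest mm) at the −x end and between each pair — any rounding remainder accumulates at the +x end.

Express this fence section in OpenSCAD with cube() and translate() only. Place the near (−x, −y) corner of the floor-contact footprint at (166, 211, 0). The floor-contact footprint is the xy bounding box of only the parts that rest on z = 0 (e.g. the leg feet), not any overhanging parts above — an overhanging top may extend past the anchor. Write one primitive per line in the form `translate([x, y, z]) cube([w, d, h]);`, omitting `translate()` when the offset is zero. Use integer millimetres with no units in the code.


translate([166, 211, 0]) cube([86, 86, 1052]);
translate([2012, 211, 0]) cube([86, 86, 1052]);
translate([252, 211, 215]) cube([1760, 86, 75]);
translate([252, 211, 757]) cube([1760, 86, 75]);
translate([331, 297, 59]) cube([73, 17, 934]);
translate([483, 297, 59]) cube([73, 17, 934]);
translate([635, 297, 59]) cube([73, 17, 934]);
translate([787, 297, 59]) cube([73, 17, 934]);
translate([939, 297, 59]) cube([73, 17, 934]);
translate([1091, 297, 59]) cube([73, 17, 934]);
translate([1243, 297, 59]) cube([73, 17, 934]);
translate([1395, 297, 59]) cube([73, 17, 934]);
translate([1547, 297, 59]) cube([73, 17, 934]);
translate([1699, 297, 59]) cube([73, 17, 934]);
translate([1851, 297, 59]) cube([73, 17, 934]);


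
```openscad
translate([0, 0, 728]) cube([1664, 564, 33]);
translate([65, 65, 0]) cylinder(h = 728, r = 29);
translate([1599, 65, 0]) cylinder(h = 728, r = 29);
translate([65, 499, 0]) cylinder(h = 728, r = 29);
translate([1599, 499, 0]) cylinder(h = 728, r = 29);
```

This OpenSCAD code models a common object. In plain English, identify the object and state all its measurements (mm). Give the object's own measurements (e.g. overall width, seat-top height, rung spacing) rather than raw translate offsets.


A table: top 1664 mm (x) × 564 mm (y), 33 mm thick, upper face at z = 761 mm, on four round legs of 58 mm diameter, each leg's bounding box inset 36 mm from the nearest pair of top edges from z = 0 to the bottom of the top.


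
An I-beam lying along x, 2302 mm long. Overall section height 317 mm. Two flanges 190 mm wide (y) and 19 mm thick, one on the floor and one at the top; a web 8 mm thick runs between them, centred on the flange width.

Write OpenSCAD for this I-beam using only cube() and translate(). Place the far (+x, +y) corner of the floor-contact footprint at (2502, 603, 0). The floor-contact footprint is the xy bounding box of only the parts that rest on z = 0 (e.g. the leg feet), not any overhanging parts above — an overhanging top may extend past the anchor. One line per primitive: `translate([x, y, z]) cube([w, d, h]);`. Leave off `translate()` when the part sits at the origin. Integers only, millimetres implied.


translate([200, 413, 0]) cube([2302, 190, 19]);
translate([200, 504, 19]) cube([2302, 8, 279]);
translate([200, 413, 298]) cube([2302, 190, 19]);


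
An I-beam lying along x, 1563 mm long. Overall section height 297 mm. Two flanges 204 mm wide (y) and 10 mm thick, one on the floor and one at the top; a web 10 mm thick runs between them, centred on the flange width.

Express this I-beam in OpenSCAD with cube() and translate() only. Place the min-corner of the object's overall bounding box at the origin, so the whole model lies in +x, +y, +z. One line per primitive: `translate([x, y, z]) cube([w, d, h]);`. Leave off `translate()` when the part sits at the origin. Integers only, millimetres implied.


cube([1563, 204, 10]);
translate([0, 97, 10]) cube([1563, 10, 277]);
translate([0, 0, 287]) cube([1563, 204, 10]);


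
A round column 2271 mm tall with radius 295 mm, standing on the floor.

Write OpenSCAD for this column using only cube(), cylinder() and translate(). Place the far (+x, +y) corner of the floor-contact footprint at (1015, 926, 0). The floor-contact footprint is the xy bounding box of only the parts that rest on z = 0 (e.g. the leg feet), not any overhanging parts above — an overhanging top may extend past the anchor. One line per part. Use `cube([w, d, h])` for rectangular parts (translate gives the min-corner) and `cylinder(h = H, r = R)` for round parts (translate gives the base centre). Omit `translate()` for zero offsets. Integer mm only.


translate([720, 631, 0]) cylinder(h = 2271, r = 295);


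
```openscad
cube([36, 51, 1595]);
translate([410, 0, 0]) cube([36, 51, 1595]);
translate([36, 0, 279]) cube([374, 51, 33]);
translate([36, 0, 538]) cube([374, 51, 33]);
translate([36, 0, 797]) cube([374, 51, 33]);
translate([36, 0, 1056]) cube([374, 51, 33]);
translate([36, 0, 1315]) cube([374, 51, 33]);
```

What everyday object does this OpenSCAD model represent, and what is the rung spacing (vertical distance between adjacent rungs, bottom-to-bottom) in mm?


A ladder. The rung spacing is 259 mm.

Two tall 36×51 posts with 5 short bars between them — a ladder. Adjacent rungs sit at z = 279 and z = 538, so the spacing is 538 − 279 = 259 mm.


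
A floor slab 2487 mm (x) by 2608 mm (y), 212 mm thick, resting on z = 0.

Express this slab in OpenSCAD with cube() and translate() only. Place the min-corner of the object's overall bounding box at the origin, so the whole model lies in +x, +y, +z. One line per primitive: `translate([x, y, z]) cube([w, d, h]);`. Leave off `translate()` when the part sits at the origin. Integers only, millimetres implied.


cube([2487, 2608, 212]);


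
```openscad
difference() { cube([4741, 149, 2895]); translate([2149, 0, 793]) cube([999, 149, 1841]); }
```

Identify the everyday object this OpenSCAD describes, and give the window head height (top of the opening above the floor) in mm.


A wall with a window opening. The window head height is 2634 mm.

A wall with a rectangular opening subtracted — a window. Sill at z = 793, opening 1841 mm tall, so the head is at 793 + 1841 = 2634 mm.


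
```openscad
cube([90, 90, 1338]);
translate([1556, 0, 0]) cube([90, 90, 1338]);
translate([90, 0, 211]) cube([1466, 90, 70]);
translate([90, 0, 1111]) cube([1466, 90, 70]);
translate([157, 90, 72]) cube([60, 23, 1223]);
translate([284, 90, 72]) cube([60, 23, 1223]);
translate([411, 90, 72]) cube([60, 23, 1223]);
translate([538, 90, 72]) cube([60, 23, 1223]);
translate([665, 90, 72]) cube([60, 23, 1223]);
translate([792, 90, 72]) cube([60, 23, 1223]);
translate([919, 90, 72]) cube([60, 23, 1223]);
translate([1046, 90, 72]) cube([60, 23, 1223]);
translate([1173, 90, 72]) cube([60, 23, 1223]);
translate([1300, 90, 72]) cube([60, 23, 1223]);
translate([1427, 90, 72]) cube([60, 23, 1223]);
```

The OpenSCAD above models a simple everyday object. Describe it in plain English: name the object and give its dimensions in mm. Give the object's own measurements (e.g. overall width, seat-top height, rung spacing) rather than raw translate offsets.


A fence section. Two 90×90 mm posts, 1338 mm tall, stand on the floor with a clear span of 1466 mm between their inner faces. Two horizontal rails of 90×70 mm section span the gap between the posts with their undersides at z = 211 mm and z = 1111 mm, flush with the posts' −y face. 11 pickets, each 60 mm wide, 23 mm thick and 1223 mm tall, are fixed to the +y face of the rails with their bottoms at z = 72 mm, spaced across the span with a 67 mm gap after the −x post and between neighbouring pickets, with 69 mm left before the +x post.


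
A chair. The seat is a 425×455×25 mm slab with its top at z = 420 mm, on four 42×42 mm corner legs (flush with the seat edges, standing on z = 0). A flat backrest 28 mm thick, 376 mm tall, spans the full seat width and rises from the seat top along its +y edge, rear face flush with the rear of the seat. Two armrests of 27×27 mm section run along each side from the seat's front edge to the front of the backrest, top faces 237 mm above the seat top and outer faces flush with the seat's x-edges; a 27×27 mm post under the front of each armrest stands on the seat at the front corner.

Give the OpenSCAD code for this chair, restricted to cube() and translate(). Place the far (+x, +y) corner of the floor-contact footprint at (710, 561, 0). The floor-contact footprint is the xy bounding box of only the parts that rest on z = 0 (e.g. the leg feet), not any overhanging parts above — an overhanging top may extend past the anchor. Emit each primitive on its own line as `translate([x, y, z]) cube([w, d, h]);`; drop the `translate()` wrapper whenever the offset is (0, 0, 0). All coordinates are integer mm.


// leg_h = 420 - 25 = 395
// arm post h = 237 - 27 = 210
translate([285, 106, 395]) cube([425, 455, 25]);
translate([285, 106, 0]) cube([42, 42, 395]);
translate([668, 106, 0]) cube([42, 42, 395]);
translate([285, 519, 0]) cube([42, 42, 395]);
translate([668, 519, 0]) cube([42, 42, 395]);
translate([285, 533, 420]) cube([425, 28, 376]);
translate([285, 106, 630]) cube([27, 427, 27]);
translate([683, 106, 630]) cube([27, 427, 27]);
translate([285, 106, 420]) cube([27, 27, 210]);
translate([683, 106, 420]) cube([27, 27, 210]);


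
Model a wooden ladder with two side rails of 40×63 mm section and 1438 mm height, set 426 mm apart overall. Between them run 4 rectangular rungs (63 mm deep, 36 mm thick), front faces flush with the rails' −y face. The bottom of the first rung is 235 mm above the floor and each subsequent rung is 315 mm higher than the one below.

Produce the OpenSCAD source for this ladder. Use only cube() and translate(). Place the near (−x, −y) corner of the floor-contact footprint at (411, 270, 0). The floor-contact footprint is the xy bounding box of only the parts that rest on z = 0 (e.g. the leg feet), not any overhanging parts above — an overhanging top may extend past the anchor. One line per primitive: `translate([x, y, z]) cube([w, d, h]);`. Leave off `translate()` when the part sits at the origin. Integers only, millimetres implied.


translate([411, 270, 0]) cube([40, 63, 1438]);
translate([797, 270, 0]) cube([40, 63, 1438]);
translate([451, 270, 235]) cube([346, 63, 36]);
translate([451, 270, 550]) cube([346, 63, 36]);
translate([451, 270, 865]) cube([346, 63, 36]);
translate([451, 270, 1180]) cube([346, 63, 36]);


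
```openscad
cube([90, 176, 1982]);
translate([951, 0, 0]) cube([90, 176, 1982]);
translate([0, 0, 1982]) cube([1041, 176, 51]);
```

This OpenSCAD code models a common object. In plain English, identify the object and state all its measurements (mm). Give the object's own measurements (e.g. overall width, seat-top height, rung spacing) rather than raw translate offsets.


A door frame. The clear opening is 861 mm wide and 1982 mm high. Two 90 mm wide jambs, 176 mm deep, stand either side of the opening from the floor to the top of the opening. A 51 mm thick head sits across the top of both jambs, spanning the full outside width of the frame.


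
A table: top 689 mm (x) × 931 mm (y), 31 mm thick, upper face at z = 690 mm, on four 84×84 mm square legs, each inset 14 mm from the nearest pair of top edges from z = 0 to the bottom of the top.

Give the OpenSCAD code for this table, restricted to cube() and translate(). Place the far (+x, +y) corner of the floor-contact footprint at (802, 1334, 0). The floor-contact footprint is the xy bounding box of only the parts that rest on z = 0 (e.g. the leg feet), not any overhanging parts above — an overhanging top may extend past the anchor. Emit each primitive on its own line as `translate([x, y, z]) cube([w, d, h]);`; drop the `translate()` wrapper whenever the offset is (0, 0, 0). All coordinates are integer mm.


translate([127, 417, 659]) cube([689, 931, 31]);
translate([141, 431, 0]) cube([84, 84, 659]);
translate([718, 431, 0]) cube([84, 84, 659]);
translate([141, 1250, 0]) cube([84, 84, 659]);
translate([718, 1250, 0]) cube([84, 84, 659]);


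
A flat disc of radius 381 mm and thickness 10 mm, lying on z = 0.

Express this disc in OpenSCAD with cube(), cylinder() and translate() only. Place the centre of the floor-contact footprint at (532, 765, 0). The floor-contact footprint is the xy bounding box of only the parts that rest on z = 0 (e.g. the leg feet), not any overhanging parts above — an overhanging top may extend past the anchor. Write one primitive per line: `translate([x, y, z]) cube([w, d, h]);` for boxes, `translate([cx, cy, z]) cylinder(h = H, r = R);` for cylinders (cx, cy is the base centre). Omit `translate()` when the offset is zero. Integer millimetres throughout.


translate([532, 765, 0]) cylinder(h = 10, r = 381);


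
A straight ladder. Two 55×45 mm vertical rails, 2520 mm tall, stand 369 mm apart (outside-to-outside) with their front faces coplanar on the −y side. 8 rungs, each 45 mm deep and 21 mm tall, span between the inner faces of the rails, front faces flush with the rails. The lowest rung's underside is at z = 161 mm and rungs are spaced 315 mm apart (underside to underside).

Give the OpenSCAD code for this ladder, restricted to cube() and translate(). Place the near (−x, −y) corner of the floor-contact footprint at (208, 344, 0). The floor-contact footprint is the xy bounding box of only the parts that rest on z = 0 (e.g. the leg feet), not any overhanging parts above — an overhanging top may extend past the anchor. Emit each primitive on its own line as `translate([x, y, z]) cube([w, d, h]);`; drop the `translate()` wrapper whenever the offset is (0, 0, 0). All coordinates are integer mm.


// rung span = 369 - 2*55 = 259
// rung[k] z = 161 + k*315
translate([208, 344, 0]) cube([55, 45, 2520]);
translate([522, 344, 0]) cube([55, 45, 2520]);
translate([263, 344, 161]) cube([259, 45, 21]);
translate([263, 344, 476]) cube([259, 45, 21]);
translate([263, 344, 791]) cube([259, 45, 21]);
translate([263, 344, 1106]) cube([259, 45, 21]);
translate([263, 344, 1421]) cube([259, 45, 21]);
translate([263, 344, 1736]) cube([259, 45, 21]);
translate([263, 344, 2051]) cube([259, 45, 21]);
translate([263, 344, 2366]) cube([259, 45, 21]);


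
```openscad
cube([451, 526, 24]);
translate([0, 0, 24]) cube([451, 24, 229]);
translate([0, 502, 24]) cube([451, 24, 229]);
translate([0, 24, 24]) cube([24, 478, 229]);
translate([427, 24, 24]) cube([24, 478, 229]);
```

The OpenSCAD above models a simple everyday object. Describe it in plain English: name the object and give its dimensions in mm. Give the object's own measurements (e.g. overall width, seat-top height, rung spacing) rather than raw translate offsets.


An open-topped rectangular box: outside dimensions 451×526×253 mm, with a uniform wall and base thickness of 24 mm. The base is a full 451×526 slab on the floor; four walls sit on top of the base. The front and back walls (the −y and +y sides) span the full width; the two side walls fit between them.


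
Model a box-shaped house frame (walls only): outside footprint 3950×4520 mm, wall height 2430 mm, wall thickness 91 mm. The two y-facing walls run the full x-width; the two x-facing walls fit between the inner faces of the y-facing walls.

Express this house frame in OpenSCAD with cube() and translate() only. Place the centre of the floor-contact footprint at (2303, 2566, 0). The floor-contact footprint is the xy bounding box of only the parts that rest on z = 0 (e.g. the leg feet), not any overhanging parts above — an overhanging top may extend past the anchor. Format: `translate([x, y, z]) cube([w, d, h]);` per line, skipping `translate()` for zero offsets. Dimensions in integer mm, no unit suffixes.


translate([328, 306, 0]) cube([3950, 91, 2430]);
translate([328, 4735, 0]) cube([3950, 91, 2430]);
translate([328, 397, 0]) cube([91, 4338, 2430]);
translate([4187, 397, 0]) cube([91, 4338, 2430]);


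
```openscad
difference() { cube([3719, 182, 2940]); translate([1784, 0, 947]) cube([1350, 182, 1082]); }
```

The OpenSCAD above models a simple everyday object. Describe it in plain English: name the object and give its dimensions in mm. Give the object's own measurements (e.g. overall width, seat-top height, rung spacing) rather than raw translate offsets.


A wall 3719 mm long (x), 182 mm thick (y), 2940 mm tall, with a rectangular window opening cut through it. The opening is 1350 mm wide and 1082 mm tall; its sill is at z = 947 mm and its near (−x) edge is 1784 mm from the wall's −x end. The opening passes through the full wall thickness.


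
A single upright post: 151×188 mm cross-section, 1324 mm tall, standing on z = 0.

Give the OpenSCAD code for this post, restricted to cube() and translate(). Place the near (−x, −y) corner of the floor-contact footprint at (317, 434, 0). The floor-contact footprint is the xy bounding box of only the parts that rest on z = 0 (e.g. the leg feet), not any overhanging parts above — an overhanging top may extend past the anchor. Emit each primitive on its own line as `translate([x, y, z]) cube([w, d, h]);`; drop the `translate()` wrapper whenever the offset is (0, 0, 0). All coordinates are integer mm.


translate([317, 434, 0]) cube([151, 188, 1324]);


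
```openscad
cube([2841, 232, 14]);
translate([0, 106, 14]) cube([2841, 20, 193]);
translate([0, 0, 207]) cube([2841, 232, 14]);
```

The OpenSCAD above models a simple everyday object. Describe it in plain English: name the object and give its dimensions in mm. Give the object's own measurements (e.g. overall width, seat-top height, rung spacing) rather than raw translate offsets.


An I-beam lying along x, 2841 mm long. Overall section height 221 mm. Two flanges 232 mm wide (y) and 14 mm thick, one on the floor and one at the top; a web 20 mm thick runs between them, centred on the flange width.


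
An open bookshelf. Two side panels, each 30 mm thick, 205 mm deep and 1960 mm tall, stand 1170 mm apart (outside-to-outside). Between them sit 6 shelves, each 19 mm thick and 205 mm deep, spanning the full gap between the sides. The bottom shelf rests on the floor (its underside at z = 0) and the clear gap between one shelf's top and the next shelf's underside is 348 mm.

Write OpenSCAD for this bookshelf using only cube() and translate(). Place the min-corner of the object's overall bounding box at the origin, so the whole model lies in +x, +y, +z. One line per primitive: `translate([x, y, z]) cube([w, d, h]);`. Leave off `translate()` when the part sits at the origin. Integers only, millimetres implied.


cube([30, 205, 1960]);
translate([1140, 0, 0]) cube([30, 205, 1960]);
translate([30, 0, 0]) cube([1110, 205, 19]);
translate([30, 0, 367]) cube([1110, 205, 19]);
translate([30, 0, 734]) cube([1110, 205, 19]);
translate([30, 0, 1101]) cube([1110, 205, 19]);
translate([30, 0, 1468]) cube([1110, 205, 19]);
translate([30, 0, 1835]) cube([1110, 205, 19]);


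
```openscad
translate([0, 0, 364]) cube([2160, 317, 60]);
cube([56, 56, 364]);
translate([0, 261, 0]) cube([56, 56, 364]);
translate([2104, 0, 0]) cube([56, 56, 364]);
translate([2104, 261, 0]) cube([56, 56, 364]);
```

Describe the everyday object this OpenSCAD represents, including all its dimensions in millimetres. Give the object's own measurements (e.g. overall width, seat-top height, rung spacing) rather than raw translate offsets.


A long wooden bench with a 2160 mm (x) × 317 mm (y) seat, 60 mm thick, its top surface 424 mm above the floor. Four 56 mm square legs at the seat corners, flush with the edges, run from z = 0 to the seat underside.


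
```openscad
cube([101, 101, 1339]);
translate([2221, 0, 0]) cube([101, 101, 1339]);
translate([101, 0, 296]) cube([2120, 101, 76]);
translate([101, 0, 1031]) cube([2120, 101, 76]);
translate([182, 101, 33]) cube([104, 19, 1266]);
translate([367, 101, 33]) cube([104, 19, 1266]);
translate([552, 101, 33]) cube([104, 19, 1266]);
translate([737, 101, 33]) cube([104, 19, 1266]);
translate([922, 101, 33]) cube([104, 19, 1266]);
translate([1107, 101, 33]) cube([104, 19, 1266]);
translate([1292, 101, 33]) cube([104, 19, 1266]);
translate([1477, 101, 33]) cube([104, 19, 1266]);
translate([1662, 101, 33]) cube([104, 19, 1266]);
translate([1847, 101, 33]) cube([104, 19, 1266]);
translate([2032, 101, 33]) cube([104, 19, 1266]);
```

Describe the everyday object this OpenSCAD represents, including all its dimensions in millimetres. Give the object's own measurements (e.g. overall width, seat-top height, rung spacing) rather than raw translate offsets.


A fence section. Two 101×101 mm posts, 1339 mm tall, stand on the floor with a clear span of 2120 mm between their inner faces. Two horizontal rails of 101×76 mm section span the gap between the posts with their undersides at z = 296 mm and z = 1031 mm, flush with the posts' −y face. 11 pickets, each 104 mm wide, 19 mm thick and 1266 mm tall, are fixed to the +y face of the rails with their bottoms at z = 33 mm, spaced across the span with a 81 mm gap after the −x post and between neighbouring pickets, with 85 mm left before the +x post.


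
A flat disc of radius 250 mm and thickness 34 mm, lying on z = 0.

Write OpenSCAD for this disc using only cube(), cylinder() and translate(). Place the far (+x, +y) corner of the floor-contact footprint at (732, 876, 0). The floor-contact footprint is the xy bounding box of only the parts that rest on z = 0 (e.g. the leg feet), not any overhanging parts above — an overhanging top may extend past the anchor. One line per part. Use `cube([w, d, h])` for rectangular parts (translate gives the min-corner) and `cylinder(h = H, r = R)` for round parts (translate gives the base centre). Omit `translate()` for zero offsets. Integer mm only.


translate([482, 626, 0]) cylinder(h = 34, r = 250);


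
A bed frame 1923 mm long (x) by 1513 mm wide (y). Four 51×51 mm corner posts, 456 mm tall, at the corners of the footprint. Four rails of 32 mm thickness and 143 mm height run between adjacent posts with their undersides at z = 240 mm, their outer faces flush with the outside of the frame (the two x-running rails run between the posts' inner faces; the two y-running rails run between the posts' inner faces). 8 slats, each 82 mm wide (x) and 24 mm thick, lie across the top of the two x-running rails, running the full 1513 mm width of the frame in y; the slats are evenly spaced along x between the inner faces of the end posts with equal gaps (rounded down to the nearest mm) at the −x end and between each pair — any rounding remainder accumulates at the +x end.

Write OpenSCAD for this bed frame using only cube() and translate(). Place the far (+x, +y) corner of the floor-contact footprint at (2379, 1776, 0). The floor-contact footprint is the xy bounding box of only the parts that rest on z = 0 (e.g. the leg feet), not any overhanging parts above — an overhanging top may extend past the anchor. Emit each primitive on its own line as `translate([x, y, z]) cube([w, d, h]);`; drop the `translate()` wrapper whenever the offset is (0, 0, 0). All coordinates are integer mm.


// slat z = rail_z + rail_h = 240 + 143 = 383
// slat gap = ⌊(1821 − 8·82) / 9⌋ = 129
translate([456, 263, 0]) cube([51, 51, 456]);
translate([456, 1725, 0]) cube([51, 51, 456]);
translate([2328, 263, 0]) cube([51, 51, 456]);
translate([2328, 1725, 0]) cube([51, 51, 456]);
translate([507, 263, 240]) cube([1821, 32, 143]);
translate([507, 1744, 240]) cube([1821, 32, 143]);
translate([456, 314, 240]) cube([32, 1411, 143]);
translate([2347, 314, 240]) cube([32, 1411, 143]);
translate([636, 263, 383]) cube([82, 1513, 24]);
translate([847, 263, 383]) cube([82, 1513, 24]);
translate([1058, 263, 383]) cube([82, 1513, 24]);
translate([1269, 263, 383]) cube([82, 1513, 24]);
translate([1480, 263, 383]) cube([82, 1513, 24]);
translate([1691, 263, 383]) cube([82, 1513, 24]);
translate([1902, 263, 383]) cube([82, 1513, 24]);
translate([2113, 263, 383]) cube([82, 1513, 24]);


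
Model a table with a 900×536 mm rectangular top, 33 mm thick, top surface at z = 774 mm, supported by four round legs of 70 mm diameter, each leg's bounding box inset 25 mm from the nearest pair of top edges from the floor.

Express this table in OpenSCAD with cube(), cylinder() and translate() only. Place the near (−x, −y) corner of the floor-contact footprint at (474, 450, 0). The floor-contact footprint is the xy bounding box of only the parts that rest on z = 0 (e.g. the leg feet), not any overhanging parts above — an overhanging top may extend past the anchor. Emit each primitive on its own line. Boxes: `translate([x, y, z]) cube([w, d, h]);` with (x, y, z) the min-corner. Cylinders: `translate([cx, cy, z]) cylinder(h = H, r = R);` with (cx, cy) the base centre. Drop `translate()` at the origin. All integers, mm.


translate([449, 425, 741]) cube([900, 536, 33]);
translate([509, 485, 0]) cylinder(h = 741, r = 35);
translate([1289, 485, 0]) cylinder(h = 741, r = 35);
translate([509, 901, 0]) cylinder(h = 741, r = 35);
translate([1289, 901, 0]) cylinder(h = 741, r = 35);


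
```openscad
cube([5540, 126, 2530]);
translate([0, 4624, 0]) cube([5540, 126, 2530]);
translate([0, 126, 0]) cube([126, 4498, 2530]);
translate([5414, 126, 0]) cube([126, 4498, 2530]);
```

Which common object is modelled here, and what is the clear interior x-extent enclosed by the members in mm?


A house (or room) frame. The interior width is 5288 mm.

Four 2530 mm walls enclosing a rectangle with no floor or roof — a room or house frame. Outside width is 5540 mm and wall thickness is 126 mm, so the interior width is 5540 − 2 × 126 = 5288 mm.


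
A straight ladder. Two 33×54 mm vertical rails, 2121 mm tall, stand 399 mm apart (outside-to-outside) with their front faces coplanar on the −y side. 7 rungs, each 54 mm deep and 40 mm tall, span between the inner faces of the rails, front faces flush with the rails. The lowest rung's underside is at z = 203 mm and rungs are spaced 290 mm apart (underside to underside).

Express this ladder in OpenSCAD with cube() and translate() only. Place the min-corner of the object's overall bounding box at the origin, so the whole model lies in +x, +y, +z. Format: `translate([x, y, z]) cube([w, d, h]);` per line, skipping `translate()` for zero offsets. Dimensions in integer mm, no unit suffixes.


cube([33, 54, 2121]);
translate([366, 0, 0]) cube([33, 54, 2121]);
translate([33, 0, 203]) cube([333, 54, 40]);
translate([33, 0, 493]) cube([333, 54, 40]);
translate([33, 0, 783]) cube([333, 54, 40]);
translate([33, 0, 1073]) cube([333, 54, 40]);
translate([33, 0, 1363]) cube([333, 54, 40]);
translate([33, 0, 1653]) cube([333, 54, 40]);
translate([33, 0, 1943]) cube([333, 54, 40]);


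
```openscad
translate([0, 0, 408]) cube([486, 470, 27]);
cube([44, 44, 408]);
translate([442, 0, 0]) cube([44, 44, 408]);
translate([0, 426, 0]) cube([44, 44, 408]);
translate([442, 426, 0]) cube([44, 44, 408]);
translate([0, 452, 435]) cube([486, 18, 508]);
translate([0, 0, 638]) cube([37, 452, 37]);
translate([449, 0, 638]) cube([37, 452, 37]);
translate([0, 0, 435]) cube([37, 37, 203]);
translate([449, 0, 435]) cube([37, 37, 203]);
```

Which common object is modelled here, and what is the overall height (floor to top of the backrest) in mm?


A chair. The overall height is 943 mm.

A slab on four corner posts with a tall panel at the back — a chair. The seat slab sits at z = 408 with thickness 27, and the 508 mm backrest starts at the seat top, so the overall height is 408 + 27 + 508 = 943 mm.


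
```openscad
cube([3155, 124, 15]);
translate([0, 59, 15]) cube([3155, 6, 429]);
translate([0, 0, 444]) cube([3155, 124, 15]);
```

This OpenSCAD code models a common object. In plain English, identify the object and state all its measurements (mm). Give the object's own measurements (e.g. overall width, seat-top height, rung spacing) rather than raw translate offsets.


An I-beam lying along x, 3155 mm long. Overall section height 459 mm. Two flanges 124 mm wide (y) and 15 mm thick, one on the floor and one at the top; a web 6 mm thick runs between them, centred on the flange width.


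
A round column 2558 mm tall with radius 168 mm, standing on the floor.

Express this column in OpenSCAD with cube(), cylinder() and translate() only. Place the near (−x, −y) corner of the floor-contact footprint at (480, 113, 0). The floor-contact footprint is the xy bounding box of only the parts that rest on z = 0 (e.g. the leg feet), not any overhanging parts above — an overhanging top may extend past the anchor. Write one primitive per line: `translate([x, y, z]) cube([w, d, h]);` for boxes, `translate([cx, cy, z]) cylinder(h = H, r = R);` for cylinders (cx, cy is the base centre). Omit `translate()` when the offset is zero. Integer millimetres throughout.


translate([648, 281, 0]) cylinder(h = 2558, r = 168);
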